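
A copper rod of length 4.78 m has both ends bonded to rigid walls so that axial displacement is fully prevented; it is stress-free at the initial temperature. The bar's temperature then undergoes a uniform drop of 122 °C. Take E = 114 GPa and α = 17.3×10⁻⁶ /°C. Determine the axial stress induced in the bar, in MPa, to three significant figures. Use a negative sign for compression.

241 MPa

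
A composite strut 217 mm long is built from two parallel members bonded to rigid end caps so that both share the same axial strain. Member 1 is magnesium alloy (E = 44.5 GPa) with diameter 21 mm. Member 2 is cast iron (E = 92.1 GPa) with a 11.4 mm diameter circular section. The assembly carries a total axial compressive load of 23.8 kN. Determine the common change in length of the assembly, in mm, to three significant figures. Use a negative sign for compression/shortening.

A_1 = 346.4 mm².
A_2 = 102.1 mm².
Equal strain + equilibrium ⇒ each member carries load in proportion to AE: A₁E₁ = 15410000 N, A₂E₂ = 9401000 N, ΣAE = 24810000 N.
δ = PL/ΣAE = -23800·217/24810000 = -0.2081 mm.

-0.208 mm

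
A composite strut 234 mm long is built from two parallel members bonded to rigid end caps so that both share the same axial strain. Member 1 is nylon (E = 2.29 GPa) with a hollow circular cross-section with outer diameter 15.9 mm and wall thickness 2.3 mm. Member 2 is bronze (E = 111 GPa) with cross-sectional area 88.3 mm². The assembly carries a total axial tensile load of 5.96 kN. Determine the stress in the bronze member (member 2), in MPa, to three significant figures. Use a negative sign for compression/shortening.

A_1 = 98.27 mm².
Equal strain + equilibrium ⇒ each member carries load in proportion to AE: A₁E₁ = 225000 N, A₂E₂ = 9801000 N, ΣAE = 10030000 N.
σ₂ = P·E₂/ΣAE = 5960·111000/10030000 = 65.98 MPa.

66.0 MPa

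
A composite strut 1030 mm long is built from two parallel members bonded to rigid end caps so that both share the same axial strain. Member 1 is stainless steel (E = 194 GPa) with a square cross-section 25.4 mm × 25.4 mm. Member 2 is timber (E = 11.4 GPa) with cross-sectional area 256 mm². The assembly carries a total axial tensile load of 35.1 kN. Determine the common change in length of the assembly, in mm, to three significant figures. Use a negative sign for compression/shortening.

0.282 mm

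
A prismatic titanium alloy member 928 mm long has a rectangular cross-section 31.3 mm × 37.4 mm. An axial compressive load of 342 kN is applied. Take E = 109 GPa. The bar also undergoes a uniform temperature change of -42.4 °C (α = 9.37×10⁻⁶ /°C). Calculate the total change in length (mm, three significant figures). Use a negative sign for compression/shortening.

-2.86 mm

A = 1171 mm².
δ_mech = NL/(AE) = -342000·928/(1171·109000) = -2.487 mm.
δ_thermal = αLΔT = 9.37e-6·928·-42.4 = -0.3687 mm.
δ = δ_mech + δ_thermal = -2.856 mm.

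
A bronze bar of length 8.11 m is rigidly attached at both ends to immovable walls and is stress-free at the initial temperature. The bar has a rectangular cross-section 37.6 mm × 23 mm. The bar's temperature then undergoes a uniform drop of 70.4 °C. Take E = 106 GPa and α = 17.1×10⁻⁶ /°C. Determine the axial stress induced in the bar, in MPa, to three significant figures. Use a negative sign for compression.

Free thermal expansion αLΔT = 17.1e-6 · 8110 · -70.4 = -9.763 mm.
The walls impose strain ε = −(-9.763)/8110 = 1.2038e-03; σ = Eε = 106000 · 1.2038e-03 = 127.6 MPa.

128 MPa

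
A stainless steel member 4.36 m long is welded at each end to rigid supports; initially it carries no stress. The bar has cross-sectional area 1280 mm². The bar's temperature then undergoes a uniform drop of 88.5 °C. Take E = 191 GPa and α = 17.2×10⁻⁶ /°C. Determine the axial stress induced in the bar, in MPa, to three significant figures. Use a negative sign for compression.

Free thermal expansion αLΔT = 17.2e-6 · 4360 · -88.5 = -6.637 mm.
The walls impose strain ε = −(-6.637)/4360 = 1.5222e-03; σ = Eε = 191000 · 1.5222e-03 = 290.7 MPa.

291 MPa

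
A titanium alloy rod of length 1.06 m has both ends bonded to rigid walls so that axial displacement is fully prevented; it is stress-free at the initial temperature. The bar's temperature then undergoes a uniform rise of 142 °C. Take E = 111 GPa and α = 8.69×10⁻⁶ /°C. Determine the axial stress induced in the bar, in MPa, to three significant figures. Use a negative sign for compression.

Free thermal expansion αLΔT = 8.69e-6 · 1060 · 142 = 1.308 mm.
The walls impose strain ε = −(1.308)/1060 = -1.2340e-03; σ = Eε = 111000 · -1.2340e-03 = -137 MPa.

-137 MPa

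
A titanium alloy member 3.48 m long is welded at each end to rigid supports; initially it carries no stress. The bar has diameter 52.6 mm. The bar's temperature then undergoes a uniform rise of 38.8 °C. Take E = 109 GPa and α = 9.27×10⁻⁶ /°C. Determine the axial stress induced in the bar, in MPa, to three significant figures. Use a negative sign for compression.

-39.2 MPa

Free thermal expansion αLΔT = 9.27e-6 · 3480 · 38.8 = 1.252 mm.
The walls impose strain ε = −(1.252)/3480 = -3.5968e-04; σ = Eε = 109000 · -3.5968e-04 = -39.2 MPa.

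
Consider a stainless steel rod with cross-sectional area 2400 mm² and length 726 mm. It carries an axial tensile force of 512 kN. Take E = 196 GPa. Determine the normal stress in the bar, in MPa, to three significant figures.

213 MPa

σ = N/A = 512000/2400 = 213.3 MPa.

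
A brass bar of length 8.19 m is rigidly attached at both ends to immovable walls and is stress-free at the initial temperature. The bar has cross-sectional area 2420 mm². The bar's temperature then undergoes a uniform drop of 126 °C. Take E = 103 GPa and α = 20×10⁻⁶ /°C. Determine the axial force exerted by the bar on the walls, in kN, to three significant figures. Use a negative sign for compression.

Free thermal expansion αLΔT = 20e-6 · 8190 · -126 = -20.64 mm.
The walls impose strain ε = −(-20.64)/8190 = 2.5200e-03; σ = Eε = 103000 · 2.5200e-03 = 259.6 MPa.
Wall reaction R = σ·A = 259.6·2420 = 628100 N = 628.1 kN.

628 kN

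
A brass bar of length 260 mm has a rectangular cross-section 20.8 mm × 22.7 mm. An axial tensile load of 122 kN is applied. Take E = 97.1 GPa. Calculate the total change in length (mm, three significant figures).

0.692 mm

A = 472.2 mm².
δ_mech = NL/(AE) = 122000·260/(472.2·97100) = 0.6919 mm.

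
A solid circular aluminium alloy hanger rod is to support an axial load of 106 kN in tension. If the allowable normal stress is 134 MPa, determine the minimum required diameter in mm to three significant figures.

Required area A ≥ P/σ_allow = 106000/134 = 791 mm².
For a solid circular section, d ≥ √(4A/π) = 31.74 mm.

31.7 mm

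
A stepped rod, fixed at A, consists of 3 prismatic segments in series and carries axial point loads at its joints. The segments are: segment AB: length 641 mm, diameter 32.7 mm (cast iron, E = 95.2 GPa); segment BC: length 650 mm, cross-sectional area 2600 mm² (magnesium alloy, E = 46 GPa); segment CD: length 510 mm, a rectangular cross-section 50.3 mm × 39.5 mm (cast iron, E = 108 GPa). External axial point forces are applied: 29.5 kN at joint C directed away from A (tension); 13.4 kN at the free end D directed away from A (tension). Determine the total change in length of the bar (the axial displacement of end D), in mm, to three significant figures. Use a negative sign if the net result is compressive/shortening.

0.609 mm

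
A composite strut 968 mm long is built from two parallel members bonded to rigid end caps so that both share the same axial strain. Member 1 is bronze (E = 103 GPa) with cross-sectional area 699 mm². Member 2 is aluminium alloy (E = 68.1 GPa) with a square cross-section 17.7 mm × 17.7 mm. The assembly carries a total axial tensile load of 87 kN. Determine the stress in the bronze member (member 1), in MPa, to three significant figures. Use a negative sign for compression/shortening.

96.0 MPa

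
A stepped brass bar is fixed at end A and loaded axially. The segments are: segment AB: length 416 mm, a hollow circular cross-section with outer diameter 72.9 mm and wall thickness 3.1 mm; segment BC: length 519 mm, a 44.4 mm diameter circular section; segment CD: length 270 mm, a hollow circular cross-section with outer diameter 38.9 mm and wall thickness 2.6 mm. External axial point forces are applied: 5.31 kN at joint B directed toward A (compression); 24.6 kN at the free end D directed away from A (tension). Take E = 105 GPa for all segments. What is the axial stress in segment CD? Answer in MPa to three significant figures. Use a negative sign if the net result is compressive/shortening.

Internal axial forces (sectioning from the free end, tension +): N_CD = 24.6 kN, N_BC = 24.6 kN, N_AB = 19.29 kN.
A_CD = 296.5 mm².
σ_CD = N_CD/A_CD = 24600/296.5 = 82.97 MPa.

83.0 MPa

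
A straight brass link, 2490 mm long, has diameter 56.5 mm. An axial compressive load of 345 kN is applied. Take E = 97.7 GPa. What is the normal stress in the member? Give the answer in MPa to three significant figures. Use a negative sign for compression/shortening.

A = 2507 mm².
σ = N/A = -345000/2507 = -137.6 MPa.

-138 MPa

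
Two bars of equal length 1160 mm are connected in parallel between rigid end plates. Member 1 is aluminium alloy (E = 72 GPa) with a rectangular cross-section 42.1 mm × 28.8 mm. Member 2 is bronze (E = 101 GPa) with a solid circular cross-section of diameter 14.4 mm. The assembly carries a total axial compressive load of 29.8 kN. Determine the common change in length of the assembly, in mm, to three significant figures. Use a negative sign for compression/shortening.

A_1 = 1212 mm².
A_2 = 162.9 mm².
Equal strain + equilibrium ⇒ each member carries load in proportion to AE: A₁E₁ = 87300000 N, A₂E₂ = 16450000 N, ΣAE = 103700000 N.
δ = PL/ΣAE = -29800·1160/103700000 = -0.3332 mm.

-0.333 mm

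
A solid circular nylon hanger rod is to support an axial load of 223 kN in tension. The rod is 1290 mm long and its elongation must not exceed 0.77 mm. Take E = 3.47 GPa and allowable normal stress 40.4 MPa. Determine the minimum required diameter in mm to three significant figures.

Required area A ≥ P/σ_allow = 223000/40.4 = 5520 mm².
For a solid circular section, d ≥ √(4A/π) = 83.83 mm.
Elongation limit: A ≥ PL/(Eδ_allow) = 223000·1290/(3470·0.77) = 107700 mm² ⇒ d ≥ 370.2 mm.
The elongation limit governs.

370 mm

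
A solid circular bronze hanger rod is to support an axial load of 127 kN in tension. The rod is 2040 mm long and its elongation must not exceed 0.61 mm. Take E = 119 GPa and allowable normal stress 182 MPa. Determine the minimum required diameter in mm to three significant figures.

Required area A ≥ P/σ_allow = 127000/182 = 697.8 mm².
For a solid circular section, d ≥ √(4A/π) = 29.81 mm.
Elongation limit: A ≥ PL/(Eδ_allow) = 127000·2040/(119000·0.61) = 3569 mm² ⇒ d ≥ 67.41 mm.
The elongation limit governs.

67.4 mm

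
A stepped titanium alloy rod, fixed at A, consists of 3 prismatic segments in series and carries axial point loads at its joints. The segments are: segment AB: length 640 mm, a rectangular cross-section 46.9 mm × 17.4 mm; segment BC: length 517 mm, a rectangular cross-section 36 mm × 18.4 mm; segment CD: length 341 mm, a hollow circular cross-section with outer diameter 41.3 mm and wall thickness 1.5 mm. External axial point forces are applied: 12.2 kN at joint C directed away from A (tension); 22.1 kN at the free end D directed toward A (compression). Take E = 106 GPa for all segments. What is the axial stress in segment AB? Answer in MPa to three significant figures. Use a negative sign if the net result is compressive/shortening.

-12.1 MPa

Internal axial forces (sectioning from the free end, tension +): N_CD = -22.1 kN, N_BC = -9.9 kN, N_AB = -9.9 kN.
A_AB = 816.1 mm².
σ_AB = N_AB/A_AB = -9900/816.1 = -12.13 MPa.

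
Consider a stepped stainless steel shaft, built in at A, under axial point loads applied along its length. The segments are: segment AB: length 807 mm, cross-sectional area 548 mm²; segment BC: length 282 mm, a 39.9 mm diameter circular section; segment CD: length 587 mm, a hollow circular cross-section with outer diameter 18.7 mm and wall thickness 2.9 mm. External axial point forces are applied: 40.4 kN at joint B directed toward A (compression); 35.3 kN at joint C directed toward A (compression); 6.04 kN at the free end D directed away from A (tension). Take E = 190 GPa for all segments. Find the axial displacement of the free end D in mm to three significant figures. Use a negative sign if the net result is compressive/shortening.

Internal axial forces (sectioning from the free end, tension +): N_CD = 6.04 kN, N_BC = -29.26 kN, N_AB = -69.66 kN.
A_BC = 1250 mm².
A_CD = 143.9 mm².
δ_AB = -69660·807/(548·190000) = -0.5399 mm
δ_BC = -29260·282/(1250·190000) = -0.03473 mm
δ_CD = 6040·587/(143.9·190000) = 0.1296 mm
δ = Σδ_i = -0.445 mm.

-0.445 mm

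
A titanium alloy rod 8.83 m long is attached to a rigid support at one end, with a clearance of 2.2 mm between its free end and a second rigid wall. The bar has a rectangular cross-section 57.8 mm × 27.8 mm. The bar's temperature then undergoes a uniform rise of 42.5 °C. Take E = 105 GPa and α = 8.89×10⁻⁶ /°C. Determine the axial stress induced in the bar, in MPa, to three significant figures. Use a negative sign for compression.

Free thermal expansion αLΔT = 8.89e-6 · 8830 · 42.5 = 3.336 mm.
The walls engage after the gap closes; constrained expansion = 3.336 − 2.2 = 1.136 mm.
The walls impose strain ε = −(1.136)/8830 = -1.2867e-04; σ = Eε = 105000 · -1.2867e-04 = -13.51 MPa.

-13.5 MPa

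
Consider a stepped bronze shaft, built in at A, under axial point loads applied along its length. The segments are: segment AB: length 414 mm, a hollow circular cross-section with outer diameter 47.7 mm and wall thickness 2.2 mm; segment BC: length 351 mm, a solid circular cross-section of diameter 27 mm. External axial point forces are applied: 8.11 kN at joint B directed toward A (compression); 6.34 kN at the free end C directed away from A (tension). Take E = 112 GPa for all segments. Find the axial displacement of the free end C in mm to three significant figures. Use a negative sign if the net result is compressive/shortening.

Internal axial forces (sectioning from the free end, tension +): N_BC = 6.34 kN, N_AB = -1.77 kN.
A_AB = 314.5 mm².
A_BC = 572.6 mm².
δ_AB = -1770·414/(314.5·112000) = -0.02081 mm
δ_BC = 6340·351/(572.6·112000) = 0.0347 mm
δ = Σδ_i = 0.0139 mm.

0.0139 mm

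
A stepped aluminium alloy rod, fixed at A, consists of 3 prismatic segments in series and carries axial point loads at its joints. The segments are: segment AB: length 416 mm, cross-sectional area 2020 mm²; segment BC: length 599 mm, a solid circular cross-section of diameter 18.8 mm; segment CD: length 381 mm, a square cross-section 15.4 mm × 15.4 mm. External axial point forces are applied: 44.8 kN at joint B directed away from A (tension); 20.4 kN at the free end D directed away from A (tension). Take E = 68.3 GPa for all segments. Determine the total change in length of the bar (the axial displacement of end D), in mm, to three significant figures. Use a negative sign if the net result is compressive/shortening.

Internal axial forces (sectioning from the free end, tension +): N_CD = 20.4 kN, N_BC = 20.4 kN, N_AB = 65.2 kN.
A_BC = 277.6 mm².
A_CD = 237.2 mm².
δ_AB = 65200·416/(2020·68300) = 0.1966 mm
δ_BC = 20400·599/(277.6·68300) = 0.6445 mm
δ_CD = 20400·381/(237.2·68300) = 0.4798 mm
δ = Σδ_i = 1.321 mm.

1.32 mm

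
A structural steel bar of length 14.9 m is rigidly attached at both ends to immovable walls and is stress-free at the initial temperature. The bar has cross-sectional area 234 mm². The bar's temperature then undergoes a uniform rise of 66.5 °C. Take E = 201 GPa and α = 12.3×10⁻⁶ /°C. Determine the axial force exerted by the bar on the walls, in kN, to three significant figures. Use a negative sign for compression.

Free thermal expansion αLΔT = 12.3e-6 · 14900 · 66.5 = 12.19 mm.
The walls impose strain ε = −(12.19)/14900 = -8.1795e-04; σ = Eε = 201000 · -8.1795e-04 = -164.4 MPa.
Wall reaction R = σ·A = -164.4·234 = -38470 N = -38.47 kN.

-38.5 kN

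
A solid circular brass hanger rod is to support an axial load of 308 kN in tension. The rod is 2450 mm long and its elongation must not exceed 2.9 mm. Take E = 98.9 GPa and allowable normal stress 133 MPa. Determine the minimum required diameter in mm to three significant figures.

57.9 mm

Required area A ≥ P/σ_allow = 308000/133 = 2316 mm².
For a solid circular section, d ≥ √(4A/π) = 54.3 mm.
Elongation limit: A ≥ PL/(Eδ_allow) = 308000·2450/(98900·2.9) = 2631 mm² ⇒ d ≥ 57.88 mm.
The elongation limit governs.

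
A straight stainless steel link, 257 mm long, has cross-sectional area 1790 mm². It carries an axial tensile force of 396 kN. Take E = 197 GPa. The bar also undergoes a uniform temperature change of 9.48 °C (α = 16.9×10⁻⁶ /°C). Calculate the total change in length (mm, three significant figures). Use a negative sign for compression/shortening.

δ_mech = NL/(AE) = 396000·257/(1790·197000) = 0.2886 mm.
δ_thermal = αLΔT = 16.9e-6·257·9.48 = 0.04117 mm.
δ = δ_mech + δ_thermal = 0.3298 mm.

0.330 mm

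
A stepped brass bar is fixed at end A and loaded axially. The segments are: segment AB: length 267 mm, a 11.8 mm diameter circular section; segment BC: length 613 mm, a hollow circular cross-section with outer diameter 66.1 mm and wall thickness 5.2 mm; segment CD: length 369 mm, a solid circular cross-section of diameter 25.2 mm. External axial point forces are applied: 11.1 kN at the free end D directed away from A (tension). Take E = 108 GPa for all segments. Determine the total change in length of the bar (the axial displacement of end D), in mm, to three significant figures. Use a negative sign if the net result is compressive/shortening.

0.390 mm

Internal axial forces (sectioning from the free end, tension +): N_CD = 11.1 kN, N_BC = 11.1 kN, N_AB = 11.1 kN.
A_AB = 109.4 mm².
A_BC = 994.9 mm².
A_CD = 498.8 mm².
δ_AB = 11100·267/(109.4·108000) = 0.2509 mm
δ_BC = 11100·613/(994.9·108000) = 0.06333 mm
δ_CD = 11100·369/(498.8·108000) = 0.07604 mm
δ = Σδ_i = 0.3903 mm.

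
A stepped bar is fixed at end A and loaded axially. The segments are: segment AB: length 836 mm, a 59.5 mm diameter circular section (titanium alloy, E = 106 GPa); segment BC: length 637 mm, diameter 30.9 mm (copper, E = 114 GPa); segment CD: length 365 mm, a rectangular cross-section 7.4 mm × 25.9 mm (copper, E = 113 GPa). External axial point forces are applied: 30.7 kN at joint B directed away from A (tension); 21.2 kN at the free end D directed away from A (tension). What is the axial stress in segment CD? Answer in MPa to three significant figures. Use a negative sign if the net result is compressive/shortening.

111 MPa

Internal axial forces (sectioning from the free end, tension +): N_CD = 21.2 kN, N_BC = 21.2 kN, N_AB = 51.9 kN.
A_CD = 191.7 mm².
σ_CD = N_CD/A_CD = 21200/191.7 = 110.6 MPa.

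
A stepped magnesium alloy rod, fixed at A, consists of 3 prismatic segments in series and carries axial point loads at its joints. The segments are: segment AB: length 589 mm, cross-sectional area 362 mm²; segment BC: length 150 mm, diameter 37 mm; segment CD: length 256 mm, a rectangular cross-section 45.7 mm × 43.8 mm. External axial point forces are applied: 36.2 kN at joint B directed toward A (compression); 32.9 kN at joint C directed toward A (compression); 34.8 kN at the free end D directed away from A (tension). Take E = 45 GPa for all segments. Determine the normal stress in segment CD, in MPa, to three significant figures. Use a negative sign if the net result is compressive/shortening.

17.4 MPa

Internal axial forces (sectioning from the free end, tension +): N_CD = 34.8 kN, N_BC = 1.9 kN, N_AB = -34.3 kN.
A_CD = 2002 mm².
σ_CD = N_CD/A_CD = 34800/2002 = 17.39 MPa.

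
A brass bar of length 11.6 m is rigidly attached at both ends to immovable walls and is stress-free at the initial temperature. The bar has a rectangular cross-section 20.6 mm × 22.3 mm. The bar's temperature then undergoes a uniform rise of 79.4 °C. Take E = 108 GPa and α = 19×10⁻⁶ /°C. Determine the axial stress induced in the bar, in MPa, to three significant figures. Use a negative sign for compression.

-163 MPa

Free thermal expansion αLΔT = 19e-6 · 11600 · 79.4 = 17.5 mm.
The walls impose strain ε = −(17.5)/11600 = -1.5086e-03; σ = Eε = 108000 · -1.5086e-03 = -162.9 MPa.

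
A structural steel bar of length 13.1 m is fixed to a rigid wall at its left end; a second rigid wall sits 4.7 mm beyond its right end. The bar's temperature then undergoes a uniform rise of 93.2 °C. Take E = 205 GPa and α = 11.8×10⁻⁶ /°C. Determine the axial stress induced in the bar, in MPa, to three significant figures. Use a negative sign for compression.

Free thermal expansion αLΔT = 11.8e-6 · 13100 · 93.2 = 14.41 mm.
The walls engage after the gap closes; constrained expansion = 14.41 − 4.7 = 9.707 mm.
The walls impose strain ε = −(9.707)/13100 = -7.4098e-04; σ = Eε = 205000 · -7.4098e-04 = -151.9 MPa.

-152 MPa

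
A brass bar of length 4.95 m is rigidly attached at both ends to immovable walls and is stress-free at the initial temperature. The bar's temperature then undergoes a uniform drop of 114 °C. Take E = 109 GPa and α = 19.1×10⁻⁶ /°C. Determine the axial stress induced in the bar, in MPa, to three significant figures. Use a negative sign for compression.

Free thermal expansion αLΔT = 19.1e-6 · 4950 · -114 = -10.78 mm.
The walls impose strain ε = −(-10.78)/4950 = 2.1774e-03; σ = Eε = 109000 · 2.1774e-03 = 237.3 MPa.

237 MPa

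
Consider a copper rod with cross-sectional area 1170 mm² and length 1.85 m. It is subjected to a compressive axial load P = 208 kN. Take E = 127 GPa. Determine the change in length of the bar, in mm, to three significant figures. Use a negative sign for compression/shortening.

-2.59 mm

δ_mech = NL/(AE) = -208000·1850/(1170·127000) = -2.59 mm.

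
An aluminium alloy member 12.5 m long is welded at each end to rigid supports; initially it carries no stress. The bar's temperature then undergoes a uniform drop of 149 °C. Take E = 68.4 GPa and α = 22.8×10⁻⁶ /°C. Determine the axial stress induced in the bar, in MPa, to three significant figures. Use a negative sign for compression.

Free thermal expansion αLΔT = 22.8e-6 · 12500 · -149 = -42.46 mm.
The walls impose strain ε = −(-42.46)/12500 = 3.3972e-03; σ = Eε = 68400 · 3.3972e-03 = 232.4 MPa.

232 MPa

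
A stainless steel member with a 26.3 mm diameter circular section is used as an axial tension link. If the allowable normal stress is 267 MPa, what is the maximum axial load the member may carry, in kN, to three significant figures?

145 kN

A = 543.3 mm².
P_max = σ_allow · A = 267 · 543.3 = 145000 N = 145 kN.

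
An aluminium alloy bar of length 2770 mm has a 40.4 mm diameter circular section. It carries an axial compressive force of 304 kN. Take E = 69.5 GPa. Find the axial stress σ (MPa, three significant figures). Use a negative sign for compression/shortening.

-237 MPa

A = 1282 mm².
σ = N/A = -304000/1282 = -237.1 MPa.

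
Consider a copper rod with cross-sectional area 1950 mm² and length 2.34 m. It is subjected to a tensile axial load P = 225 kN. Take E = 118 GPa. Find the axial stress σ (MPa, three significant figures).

σ = N/A = 225000/1950 = 115.4 MPa.

115 MPa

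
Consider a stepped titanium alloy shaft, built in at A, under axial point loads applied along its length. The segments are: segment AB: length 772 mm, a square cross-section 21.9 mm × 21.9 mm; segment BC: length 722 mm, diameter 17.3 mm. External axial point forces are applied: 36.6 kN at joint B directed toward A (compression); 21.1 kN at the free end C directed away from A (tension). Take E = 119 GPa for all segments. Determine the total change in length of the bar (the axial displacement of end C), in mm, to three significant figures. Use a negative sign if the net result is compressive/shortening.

Internal axial forces (sectioning from the free end, tension +): N_BC = 21.1 kN, N_AB = -15.5 kN.
A_AB = 479.6 mm².
A_BC = 235.1 mm².
δ_AB = -15500·772/(479.6·119000) = -0.2097 mm
δ_BC = 21100·722/(235.1·119000) = 0.5446 mm
δ = Σδ_i = 0.335 mm.

0.335 mm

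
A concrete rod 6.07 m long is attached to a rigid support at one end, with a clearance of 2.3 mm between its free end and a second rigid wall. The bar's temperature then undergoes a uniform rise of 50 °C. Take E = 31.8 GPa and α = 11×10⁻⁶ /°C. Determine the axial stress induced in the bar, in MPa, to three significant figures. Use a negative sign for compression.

Free thermal expansion αLΔT = 11e-6 · 6070 · 50 = 3.339 mm.
The walls engage after the gap closes; constrained expansion = 3.339 − 2.3 = 1.039 mm.
The walls impose strain ε = −(1.039)/6070 = -1.7109e-04; σ = Eε = 31800 · -1.7109e-04 = -5.441 MPa.

-5.44 MPa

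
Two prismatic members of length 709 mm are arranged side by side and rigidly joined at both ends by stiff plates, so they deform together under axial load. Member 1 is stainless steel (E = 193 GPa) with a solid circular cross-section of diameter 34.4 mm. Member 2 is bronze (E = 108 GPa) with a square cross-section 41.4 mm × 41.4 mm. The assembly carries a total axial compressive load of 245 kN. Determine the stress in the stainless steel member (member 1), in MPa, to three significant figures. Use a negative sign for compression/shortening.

A_1 = 929.4 mm².
A_2 = 1714 mm².
Equal strain + equilibrium ⇒ each member carries load in proportion to AE: A₁E₁ = 179400000 N, A₂E₂ = 185100000 N, ΣAE = 364500000 N.
σ₁ = P·E₁/ΣAE = -245000·193000/364500000 = -129.7 MPa.

-130 MPa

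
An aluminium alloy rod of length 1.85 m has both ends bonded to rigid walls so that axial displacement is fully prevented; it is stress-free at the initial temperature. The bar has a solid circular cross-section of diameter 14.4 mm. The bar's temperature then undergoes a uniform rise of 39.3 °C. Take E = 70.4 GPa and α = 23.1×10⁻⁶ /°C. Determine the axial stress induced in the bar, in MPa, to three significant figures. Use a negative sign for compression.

-63.9 MPa

Free thermal expansion αLΔT = 23.1e-6 · 1850 · 39.3 = 1.679 mm.
The walls impose strain ε = −(1.679)/1850 = -9.0783e-04; σ = Eε = 70400 · -9.0783e-04 = -63.91 MPa.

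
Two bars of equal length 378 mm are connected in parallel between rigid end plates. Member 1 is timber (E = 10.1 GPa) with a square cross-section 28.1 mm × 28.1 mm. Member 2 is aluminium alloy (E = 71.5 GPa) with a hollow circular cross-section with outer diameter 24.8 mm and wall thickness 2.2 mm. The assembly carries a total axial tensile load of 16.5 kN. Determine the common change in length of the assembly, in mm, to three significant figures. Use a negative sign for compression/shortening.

A_1 = 789.6 mm².
A_2 = 156.2 mm².
Equal strain + equilibrium ⇒ each member carries load in proportion to AE: A₁E₁ = 7975000 N, A₂E₂ = 11170000 N, ΣAE = 19140000 N.
δ = PL/ΣAE = 16500·378/19140000 = 0.3258 mm.

0.326 mm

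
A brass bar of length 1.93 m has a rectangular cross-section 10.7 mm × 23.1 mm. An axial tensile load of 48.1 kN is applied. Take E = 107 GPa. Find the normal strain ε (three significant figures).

0.00182

A = 247.2 mm².
σ = N/A = 194.6 MPa; ε = σ/E = 194.6/107000 = 1.819e-03.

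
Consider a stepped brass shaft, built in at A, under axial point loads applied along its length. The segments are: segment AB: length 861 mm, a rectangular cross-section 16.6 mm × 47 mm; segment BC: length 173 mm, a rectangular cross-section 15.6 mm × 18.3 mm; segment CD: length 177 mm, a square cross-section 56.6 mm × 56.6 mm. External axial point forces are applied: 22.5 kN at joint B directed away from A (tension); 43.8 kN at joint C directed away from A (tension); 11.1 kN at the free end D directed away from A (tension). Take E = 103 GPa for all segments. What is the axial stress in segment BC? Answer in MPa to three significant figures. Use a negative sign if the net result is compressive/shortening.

192 MPa

Internal axial forces (sectioning from the free end, tension +): N_CD = 11.1 kN, N_BC = 54.9 kN, N_AB = 77.4 kN.
A_BC = 285.5 mm².
σ_BC = N_BC/A_BC = 54900/285.5 = 192.3 MPa.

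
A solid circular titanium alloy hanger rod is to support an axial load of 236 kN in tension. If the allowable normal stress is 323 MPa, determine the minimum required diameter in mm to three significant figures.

Required area A ≥ P/σ_allow = 236000/323 = 730.7 mm².
For a solid circular section, d ≥ √(4A/π) = 30.5 mm.

30.5 mm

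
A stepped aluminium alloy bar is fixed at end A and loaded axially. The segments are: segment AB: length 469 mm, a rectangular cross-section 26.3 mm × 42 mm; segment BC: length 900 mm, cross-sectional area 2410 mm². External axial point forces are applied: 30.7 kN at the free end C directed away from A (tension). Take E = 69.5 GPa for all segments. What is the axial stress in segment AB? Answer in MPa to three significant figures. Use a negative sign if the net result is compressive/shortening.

27.8 MPa

Internal axial forces (sectioning from the free end, tension +): N_BC = 30.7 kN, N_AB = 30.7 kN.
A_AB = 1105 mm².
σ_AB = N_AB/A_AB = 30700/1105 = 27.79 MPa.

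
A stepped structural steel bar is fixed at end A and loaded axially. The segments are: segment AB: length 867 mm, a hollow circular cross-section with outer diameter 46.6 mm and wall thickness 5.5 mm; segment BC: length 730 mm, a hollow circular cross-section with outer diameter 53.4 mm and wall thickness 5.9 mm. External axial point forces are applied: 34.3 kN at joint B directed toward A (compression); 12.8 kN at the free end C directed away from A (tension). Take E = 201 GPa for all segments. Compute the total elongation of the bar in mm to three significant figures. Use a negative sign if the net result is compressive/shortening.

-0.0778 mm

Internal axial forces (sectioning from the free end, tension +): N_BC = 12.8 kN, N_AB = -21.5 kN.
A_AB = 710.2 mm².
A_BC = 880.4 mm².
δ_AB = -21500·867/(710.2·201000) = -0.1306 mm
δ_BC = 12800·730/(880.4·201000) = 0.0528 mm
δ = Σδ_i = -0.07779 mm.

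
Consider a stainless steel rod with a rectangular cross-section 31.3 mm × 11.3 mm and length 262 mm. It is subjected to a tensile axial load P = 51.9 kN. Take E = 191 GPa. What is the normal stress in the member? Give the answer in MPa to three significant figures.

147 MPa

A = 353.7 mm².
σ = N/A = 51900/353.7 = 146.7 MPa.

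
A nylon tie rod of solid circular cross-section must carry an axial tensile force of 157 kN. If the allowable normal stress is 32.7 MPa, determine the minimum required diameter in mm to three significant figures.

78.2 mm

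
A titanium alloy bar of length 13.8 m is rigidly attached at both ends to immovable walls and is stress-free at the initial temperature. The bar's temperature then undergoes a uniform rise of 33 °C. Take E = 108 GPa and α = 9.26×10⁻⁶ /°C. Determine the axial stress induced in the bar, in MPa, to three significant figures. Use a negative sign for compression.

-33.0 MPa

Free thermal expansion αLΔT = 9.26e-6 · 13800 · 33 = 4.217 mm.
The walls impose strain ε = −(4.217)/13800 = -3.0558e-04; σ = Eε = 108000 · -3.0558e-04 = -33 MPa.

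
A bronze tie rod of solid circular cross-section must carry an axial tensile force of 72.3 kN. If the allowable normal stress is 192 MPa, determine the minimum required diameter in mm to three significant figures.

21.9 mm

Required area A ≥ P/σ_allow = 72300/192 = 376.6 mm².
For a solid circular section, d ≥ √(4A/π) = 21.9 mm.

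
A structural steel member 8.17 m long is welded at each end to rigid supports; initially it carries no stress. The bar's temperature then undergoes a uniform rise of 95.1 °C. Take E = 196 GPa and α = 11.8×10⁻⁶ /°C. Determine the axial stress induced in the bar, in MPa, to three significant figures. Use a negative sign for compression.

Free thermal expansion αLΔT = 11.8e-6 · 8170 · 95.1 = 9.168 mm.
The walls impose strain ε = −(9.168)/8170 = -1.1222e-03; σ = Eε = 196000 · -1.1222e-03 = -219.9 MPa.

-220 MPa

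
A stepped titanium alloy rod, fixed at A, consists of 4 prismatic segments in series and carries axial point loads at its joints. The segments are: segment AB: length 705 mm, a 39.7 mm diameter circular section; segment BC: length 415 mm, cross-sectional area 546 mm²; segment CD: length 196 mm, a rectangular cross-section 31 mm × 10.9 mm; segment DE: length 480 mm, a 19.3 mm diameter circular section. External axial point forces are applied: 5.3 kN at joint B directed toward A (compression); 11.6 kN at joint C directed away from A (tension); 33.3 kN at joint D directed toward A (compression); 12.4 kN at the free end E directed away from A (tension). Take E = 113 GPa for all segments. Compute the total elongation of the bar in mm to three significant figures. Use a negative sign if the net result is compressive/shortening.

-0.0634 mm

Internal axial forces (sectioning from the free end, tension +): N_DE = 12.4 kN, N_CD = -20.9 kN, N_BC = -9.3 kN, N_AB = -14.6 kN.
A_AB = 1238 mm².
A_CD = 337.9 mm².
A_DE = 292.6 mm².
δ_AB = -14600·705/(1238·113000) = -0.07359 mm
δ_BC = -9300·415/(546·113000) = -0.06255 mm
δ_CD = -20900·196/(337.9·113000) = -0.1073 mm
δ_DE = 12400·480/(292.6·113000) = 0.18 mm
δ = Σδ_i = -0.06338 mm.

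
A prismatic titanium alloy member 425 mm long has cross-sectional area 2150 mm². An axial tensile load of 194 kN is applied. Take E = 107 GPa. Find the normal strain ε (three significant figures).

8.43e-04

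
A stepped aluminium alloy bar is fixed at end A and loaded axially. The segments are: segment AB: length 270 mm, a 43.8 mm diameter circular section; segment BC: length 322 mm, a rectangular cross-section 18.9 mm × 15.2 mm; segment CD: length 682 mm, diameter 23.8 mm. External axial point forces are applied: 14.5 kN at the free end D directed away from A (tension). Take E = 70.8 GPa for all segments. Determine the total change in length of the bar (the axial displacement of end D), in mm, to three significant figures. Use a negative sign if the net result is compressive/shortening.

Internal axial forces (sectioning from the free end, tension +): N_CD = 14.5 kN, N_BC = 14.5 kN, N_AB = 14.5 kN.
A_AB = 1507 mm².
A_BC = 287.3 mm².
A_CD = 444.9 mm².
δ_AB = 14500·270/(1507·70800) = 0.0367 mm
δ_BC = 14500·322/(287.3·70800) = 0.2296 mm
δ_CD = 14500·682/(444.9·70800) = 0.314 mm
δ = Σδ_i = 0.5802 mm.

0.580 mm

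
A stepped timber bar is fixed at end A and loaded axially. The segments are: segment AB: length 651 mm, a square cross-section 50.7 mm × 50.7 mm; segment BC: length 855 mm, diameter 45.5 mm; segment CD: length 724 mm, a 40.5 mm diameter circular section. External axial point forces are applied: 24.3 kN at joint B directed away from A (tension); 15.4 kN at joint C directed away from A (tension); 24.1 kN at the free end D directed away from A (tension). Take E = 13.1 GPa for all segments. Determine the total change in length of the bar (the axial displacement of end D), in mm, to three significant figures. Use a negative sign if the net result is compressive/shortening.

Internal axial forces (sectioning from the free end, tension +): N_CD = 24.1 kN, N_BC = 39.5 kN, N_AB = 63.8 kN.
A_AB = 2570 mm².
A_BC = 1626 mm².
A_CD = 1288 mm².
δ_AB = 63800·651/(2570·13100) = 1.233 mm
δ_BC = 39500·855/(1626·13100) = 1.586 mm
δ_CD = 24100·724/(1288·13100) = 1.034 mm
δ = Σδ_i = 3.853 mm.

3.85 mm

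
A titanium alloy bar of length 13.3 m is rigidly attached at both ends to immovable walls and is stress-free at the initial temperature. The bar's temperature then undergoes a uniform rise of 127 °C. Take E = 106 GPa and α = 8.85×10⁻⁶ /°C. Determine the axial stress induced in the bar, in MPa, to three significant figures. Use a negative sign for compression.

-119 MPa

Free thermal expansion αLΔT = 8.85e-6 · 13300 · 127 = 14.95 mm.
The walls impose strain ε = −(14.95)/13300 = -1.1240e-03; σ = Eε = 106000 · -1.1240e-03 = -119.1 MPa.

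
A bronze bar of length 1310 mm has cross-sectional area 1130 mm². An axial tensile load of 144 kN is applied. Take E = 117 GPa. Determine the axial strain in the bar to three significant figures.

0.00109

σ = N/A = 127.4 MPa; ε = σ/E = 127.4/117000 = 1.089e-03.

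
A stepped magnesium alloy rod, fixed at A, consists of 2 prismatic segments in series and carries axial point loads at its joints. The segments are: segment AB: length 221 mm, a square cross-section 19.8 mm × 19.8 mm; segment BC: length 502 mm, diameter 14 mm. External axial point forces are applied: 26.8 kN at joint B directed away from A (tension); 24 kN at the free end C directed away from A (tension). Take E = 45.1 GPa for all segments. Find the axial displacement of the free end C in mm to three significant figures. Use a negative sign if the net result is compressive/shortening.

2.37 mm

Internal axial forces (sectioning from the free end, tension +): N_BC = 24 kN, N_AB = 50.8 kN.
A_AB = 392 mm².
A_BC = 153.9 mm².
δ_AB = 50800·221/(392·45100) = 0.635 mm
δ_BC = 24000·502/(153.9·45100) = 1.735 mm
δ = Σδ_i = 2.37 mm.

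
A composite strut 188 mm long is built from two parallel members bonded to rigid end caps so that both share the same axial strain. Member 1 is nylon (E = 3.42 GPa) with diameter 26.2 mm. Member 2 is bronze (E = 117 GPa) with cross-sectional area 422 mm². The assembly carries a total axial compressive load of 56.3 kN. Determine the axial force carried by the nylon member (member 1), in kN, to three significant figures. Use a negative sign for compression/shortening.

A_1 = 539.1 mm².
Equal strain + equilibrium ⇒ each member carries load in proportion to AE: A₁E₁ = 1844000 N, A₂E₂ = 49370000 N, ΣAE = 51220000 N.
F₁ = P·A₁E₁/ΣAE = -56300·1844000/51220000 = -2027 N.

-2.03 kN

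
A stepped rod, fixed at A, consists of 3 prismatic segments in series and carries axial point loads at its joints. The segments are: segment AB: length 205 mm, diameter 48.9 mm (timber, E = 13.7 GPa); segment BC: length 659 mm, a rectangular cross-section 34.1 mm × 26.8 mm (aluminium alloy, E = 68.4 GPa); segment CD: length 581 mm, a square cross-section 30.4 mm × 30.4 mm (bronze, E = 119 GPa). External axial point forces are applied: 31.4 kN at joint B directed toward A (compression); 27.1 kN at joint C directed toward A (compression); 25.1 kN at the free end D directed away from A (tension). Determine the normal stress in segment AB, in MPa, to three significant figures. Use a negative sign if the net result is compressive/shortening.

-17.8 MPa

Internal axial forces (sectioning from the free end, tension +): N_CD = 25.1 kN, N_BC = -2 kN, N_AB = -33.4 kN.
A_AB = 1878 mm².
σ_AB = N_AB/A_AB = -33400/1878 = -17.78 MPa.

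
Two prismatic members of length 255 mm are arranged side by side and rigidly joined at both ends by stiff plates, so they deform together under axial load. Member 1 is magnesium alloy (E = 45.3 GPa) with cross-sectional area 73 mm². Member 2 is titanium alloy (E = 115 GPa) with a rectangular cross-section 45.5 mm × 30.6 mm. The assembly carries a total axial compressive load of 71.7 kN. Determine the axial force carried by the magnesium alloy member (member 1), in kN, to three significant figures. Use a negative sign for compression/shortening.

-1.45 kN

A_2 = 1392 mm².
Equal strain + equilibrium ⇒ each member carries load in proportion to AE: A₁E₁ = 3307000 N, A₂E₂ = 160100000 N, ΣAE = 163400000 N.
F₁ = P·A₁E₁/ΣAE = -71700·3307000/163400000 = -1451 N.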